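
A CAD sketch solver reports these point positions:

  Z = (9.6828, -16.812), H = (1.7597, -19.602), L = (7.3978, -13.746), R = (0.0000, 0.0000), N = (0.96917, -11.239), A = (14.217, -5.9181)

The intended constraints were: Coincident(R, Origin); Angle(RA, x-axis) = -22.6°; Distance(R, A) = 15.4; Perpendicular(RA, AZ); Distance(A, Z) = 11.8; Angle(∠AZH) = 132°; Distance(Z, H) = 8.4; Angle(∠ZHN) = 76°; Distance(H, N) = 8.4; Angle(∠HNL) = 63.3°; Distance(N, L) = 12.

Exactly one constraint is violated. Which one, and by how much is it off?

Distance(N, L) = 12 — off by 5.10.

R = (0.00, 0.00) ✓; RA at -22.60° ✓; |RA| = 15.40 ✓; ∠(RA, AZ) = 90.00° ✓; |AZ| = 11.80 ✓; ∠AZH = 132.0° ✓; |ZH| = 8.400 ✓; ∠ZHN = 76.00° ✓; |HN| = 8.400 ✓; ∠HNL = 63.30° ✓; |NL| = 6.900 ✗.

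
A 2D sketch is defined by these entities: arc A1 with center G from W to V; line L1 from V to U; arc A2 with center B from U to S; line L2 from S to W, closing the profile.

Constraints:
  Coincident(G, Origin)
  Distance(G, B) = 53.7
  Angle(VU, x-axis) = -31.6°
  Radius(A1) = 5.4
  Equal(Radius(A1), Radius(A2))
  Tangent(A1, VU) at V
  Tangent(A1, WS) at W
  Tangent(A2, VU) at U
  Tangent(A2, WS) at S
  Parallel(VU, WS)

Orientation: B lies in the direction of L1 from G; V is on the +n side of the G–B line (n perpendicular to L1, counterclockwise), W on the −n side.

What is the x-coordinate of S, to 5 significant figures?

42.908

The slot axis is L1's direction at -31.6°, so u = (cos -31.6°, sin -31.6°) = (0.85173, -0.52399) and n = (−sin -31.6°, cos -31.6°) = (0.52399, 0.85173). G is at the origin and B lies 53.7 along u from G, so B = 53.7·u = (45.738, -28.138). Tangency of A1 to both parallel lines with radius 5.4 puts V and W at G ± 5.4·n: V = (2.8295, 4.5993), W = (-2.8295, -4.5993). Equal radii place U and S the same way about B: U = B + 5.4·n = (48.567, -23.539), S = B − 5.4·n = (42.908, -32.737). So S.x = 42.908.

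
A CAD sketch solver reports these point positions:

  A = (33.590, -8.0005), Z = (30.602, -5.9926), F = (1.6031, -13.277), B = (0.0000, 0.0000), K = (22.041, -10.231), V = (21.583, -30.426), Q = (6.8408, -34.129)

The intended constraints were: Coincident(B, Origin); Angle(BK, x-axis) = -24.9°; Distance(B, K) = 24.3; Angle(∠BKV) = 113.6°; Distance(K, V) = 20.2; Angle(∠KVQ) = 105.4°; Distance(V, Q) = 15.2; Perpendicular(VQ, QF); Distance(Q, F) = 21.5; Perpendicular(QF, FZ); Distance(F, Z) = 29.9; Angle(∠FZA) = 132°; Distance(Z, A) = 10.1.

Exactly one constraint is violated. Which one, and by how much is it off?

Distance(Z, A) = 10.1 — off by 6.50.

B = (0.00, 0.00) ✓; BK at -24.90° ✓; |BK| = 24.30 ✓; ∠BKV = 113.6° ✓; |KV| = 20.20 ✓; ∠KVQ = 105.4° ✓; |VQ| = 15.20 ✓; ∠(VQ, QF) = 90.00° ✓; |QF| = 21.50 ✓; ∠(QF, FZ) = 90.00° ✓; |FZ| = 29.90 ✓; ∠FZA = 132.0° ✓; |ZA| = 3.600 ✗.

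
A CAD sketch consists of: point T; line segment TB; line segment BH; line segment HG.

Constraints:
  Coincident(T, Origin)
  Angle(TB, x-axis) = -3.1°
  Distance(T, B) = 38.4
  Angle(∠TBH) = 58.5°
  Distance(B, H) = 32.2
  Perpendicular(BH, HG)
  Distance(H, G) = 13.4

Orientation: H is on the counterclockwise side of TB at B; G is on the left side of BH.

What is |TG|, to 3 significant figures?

22.8

T is at the origin; TB runs at -3.1° with length 38.4, so B = 38.4·(cos -3.1°, sin -3.1°) = (38.3, -2.08). ∠TBH = 58.5°, so BH runs at -3.1° + (180° − 58.5°) = 118° from the x-axis; with |BH| = 32.2, H = B + 32.2·(cos 118°, sin 118°) = (23.0, 26.2). BH ⟂ HG; with |HG| = 13.4 on the left of BH, G = H + 13.4·(-0.880, -0.476) = (11.2, 19.9). Then |TG| = |G − T| = 22.8.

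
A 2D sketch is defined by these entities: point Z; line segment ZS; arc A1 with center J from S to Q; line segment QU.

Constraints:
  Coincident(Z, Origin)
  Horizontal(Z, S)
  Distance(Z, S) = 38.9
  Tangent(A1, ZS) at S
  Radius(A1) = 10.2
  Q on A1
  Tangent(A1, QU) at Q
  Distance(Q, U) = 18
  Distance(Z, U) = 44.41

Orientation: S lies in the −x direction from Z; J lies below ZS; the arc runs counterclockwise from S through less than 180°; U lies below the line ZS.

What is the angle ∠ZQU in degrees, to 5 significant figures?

64.268°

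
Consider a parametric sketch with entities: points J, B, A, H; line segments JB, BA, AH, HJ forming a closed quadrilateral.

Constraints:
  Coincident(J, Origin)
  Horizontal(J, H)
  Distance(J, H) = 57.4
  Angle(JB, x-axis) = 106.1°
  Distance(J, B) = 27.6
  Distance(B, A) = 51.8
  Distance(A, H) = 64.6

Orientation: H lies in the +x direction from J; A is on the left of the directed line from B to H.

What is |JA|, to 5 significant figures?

67.703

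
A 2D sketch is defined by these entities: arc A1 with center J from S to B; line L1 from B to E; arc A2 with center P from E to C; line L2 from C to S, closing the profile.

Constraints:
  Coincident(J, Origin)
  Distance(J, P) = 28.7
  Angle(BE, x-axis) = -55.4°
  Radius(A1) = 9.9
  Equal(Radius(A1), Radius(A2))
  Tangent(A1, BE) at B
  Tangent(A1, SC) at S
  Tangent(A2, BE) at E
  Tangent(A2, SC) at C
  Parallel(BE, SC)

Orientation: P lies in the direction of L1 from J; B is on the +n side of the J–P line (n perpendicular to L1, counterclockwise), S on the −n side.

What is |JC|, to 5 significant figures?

30.360

The slot axis is L1's direction at -55.4°, so u = (cos -55.4°, sin -55.4°) = (0.56784, -0.82314) and n = (−sin -55.4°, cos -55.4°) = (0.82314, 0.56784). J is at the origin and P lies 28.7 along u from J, so P = 28.7·u = (16.297, -23.624). Tangency of A1 to both parallel lines with radius 9.9 puts B and S at J ± 9.9·n: B = (8.1491, 5.6217), S = (-8.1491, -5.6217). Equal radii place E and C the same way about P: E = P + 9.9·n = (24.446, -18.002), C = P − 9.9·n = (8.1481, -29.246). Then |JC| = |C − J| = 30.360.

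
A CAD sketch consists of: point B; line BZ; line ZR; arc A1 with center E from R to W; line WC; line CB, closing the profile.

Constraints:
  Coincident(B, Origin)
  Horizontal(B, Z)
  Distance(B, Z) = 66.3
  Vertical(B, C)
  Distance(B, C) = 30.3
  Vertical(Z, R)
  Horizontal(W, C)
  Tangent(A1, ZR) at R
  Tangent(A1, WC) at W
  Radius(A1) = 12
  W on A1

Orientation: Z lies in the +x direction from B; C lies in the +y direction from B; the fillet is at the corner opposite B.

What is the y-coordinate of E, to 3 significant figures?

18.3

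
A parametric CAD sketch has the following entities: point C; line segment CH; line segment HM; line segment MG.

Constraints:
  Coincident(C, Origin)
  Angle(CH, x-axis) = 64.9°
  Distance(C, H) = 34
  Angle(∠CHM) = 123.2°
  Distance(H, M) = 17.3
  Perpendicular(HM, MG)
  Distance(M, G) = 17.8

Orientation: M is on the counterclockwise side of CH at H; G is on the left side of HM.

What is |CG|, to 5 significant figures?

37.463

∠CHM = 123.2°, so HM runs at 64.9° + (180° − 123.2°) = 121.70° from the x-axis; with |HM| = 17.3, M = H + 17.3·(cos 121.70°, sin 121.70°) = (5.3321, 45.508). HM is perpendicular to MG; with |MG| = 17.8 on the left of HM, G = M + 17.8·(-0.85081, -0.52547) = (-9.8123, 36.155). Then |CG| = |G − C| = 37.463.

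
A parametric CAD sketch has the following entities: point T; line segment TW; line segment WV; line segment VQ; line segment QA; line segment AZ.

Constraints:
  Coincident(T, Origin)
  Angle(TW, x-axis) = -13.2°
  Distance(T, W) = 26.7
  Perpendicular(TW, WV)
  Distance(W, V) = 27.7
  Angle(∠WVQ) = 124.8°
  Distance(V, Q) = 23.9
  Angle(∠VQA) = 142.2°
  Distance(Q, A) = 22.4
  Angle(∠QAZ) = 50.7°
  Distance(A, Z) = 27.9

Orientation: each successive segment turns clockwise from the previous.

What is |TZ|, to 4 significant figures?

19.84

T is at the origin; TW runs at -13.2° with length 26.7, so W = (25.99, -6.097). The perpendicularity gives WV at right angles to TW, so WV runs at -103.2°; with |WV| = 27.7, V = (19.67, -33.07). ∠WVQ = 124.8° gives VQ at -158.4° from the x-axis; with |VQ| = 23.9, Q = (-2.552, -41.86). ∠VQA = 142.2° gives QA at 163.8° from the x-axis; with |QA| = 22.4, A = (-24.06, -35.61). ∠QAZ = 50.7° gives AZ at 34.50° from the x-axis; with |AZ| = 27.9, Z = (-1.070, -19.81). Then |TZ| = |Z − T| = 19.84.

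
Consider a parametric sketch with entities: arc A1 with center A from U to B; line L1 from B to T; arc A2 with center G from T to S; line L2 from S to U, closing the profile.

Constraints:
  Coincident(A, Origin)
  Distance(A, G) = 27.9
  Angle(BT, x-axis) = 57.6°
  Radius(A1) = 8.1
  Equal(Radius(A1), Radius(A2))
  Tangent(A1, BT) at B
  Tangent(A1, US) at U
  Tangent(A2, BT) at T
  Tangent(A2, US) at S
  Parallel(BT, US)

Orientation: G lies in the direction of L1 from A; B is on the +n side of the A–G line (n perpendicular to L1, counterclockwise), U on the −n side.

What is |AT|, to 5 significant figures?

29.052

The slot axis is L1's direction at 57.6°, so u = (cos 57.6°, sin 57.6°) = (0.53583, 0.84433) and n = (−sin 57.6°, cos 57.6°) = (-0.84433, 0.53583). A is at the origin and G lies 27.9 along u from A, so G = 27.9·u = (14.950, 23.557). Tangency of A1 to both parallel lines with radius 8.1 puts B and U at A ± 8.1·n: B = (-6.8391, 4.3402), U = (6.8391, -4.3402). Equal radii place T and S the same way about G: T = G + 8.1·n = (8.1105, 27.897), S = G − 8.1·n = (21.789, 19.217). Then |AT| = |T − A| = 29.052.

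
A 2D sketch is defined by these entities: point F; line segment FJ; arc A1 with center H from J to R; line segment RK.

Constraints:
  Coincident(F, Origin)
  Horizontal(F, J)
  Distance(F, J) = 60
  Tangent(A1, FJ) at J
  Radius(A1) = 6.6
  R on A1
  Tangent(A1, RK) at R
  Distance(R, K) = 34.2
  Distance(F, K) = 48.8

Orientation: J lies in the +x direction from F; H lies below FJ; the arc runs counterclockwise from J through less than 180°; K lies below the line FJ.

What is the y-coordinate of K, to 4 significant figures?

-32.35

Checks: |HJ| = 6.600 ✓; |HR| = 6.600 ✓; ∠(HR, RK) = 90.00° ✓; |RK| = 34.20 ✓; |FK| = 48.80 ✓.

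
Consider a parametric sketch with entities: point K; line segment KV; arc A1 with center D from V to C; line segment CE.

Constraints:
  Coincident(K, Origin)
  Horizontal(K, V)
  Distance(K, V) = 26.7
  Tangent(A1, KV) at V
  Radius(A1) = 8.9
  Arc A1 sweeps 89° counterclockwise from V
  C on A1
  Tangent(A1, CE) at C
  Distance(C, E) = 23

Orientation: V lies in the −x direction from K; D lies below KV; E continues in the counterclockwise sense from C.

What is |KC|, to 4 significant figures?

36.66

K is at the origin; KV is horizontal with |KV| = 26.7 and V on the −x side, so V = (-26.70, 0.000). A1 meets KV tangentially, so DV is at right angles to KV, so D = V + (0, -8.9) = (-26.70, -8.900). On A1, V sits at bearing 90° from D; an 89° counterclockwise sweep puts C at bearing 179°, so C = D + 8.9·(cos 179°, sin 179°) = (-35.60, -8.745). Then |KC| = |C − K| = 36.66.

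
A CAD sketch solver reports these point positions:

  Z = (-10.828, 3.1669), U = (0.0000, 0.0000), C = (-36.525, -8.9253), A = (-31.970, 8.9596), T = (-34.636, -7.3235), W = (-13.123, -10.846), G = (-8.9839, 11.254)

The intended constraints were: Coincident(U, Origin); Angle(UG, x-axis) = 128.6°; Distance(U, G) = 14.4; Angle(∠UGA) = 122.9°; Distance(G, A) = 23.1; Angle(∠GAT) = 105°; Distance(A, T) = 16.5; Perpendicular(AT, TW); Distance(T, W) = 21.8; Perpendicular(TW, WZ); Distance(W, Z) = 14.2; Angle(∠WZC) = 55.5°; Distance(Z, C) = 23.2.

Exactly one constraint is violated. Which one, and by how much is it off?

Distance(Z, C) = 23.2 — off by 5.20.

U = (0.00, 0.00) ✓; UG at 128.6° ✓; |UG| = 14.40 ✓; ∠UGA = 122.9° ✓; |GA| = 23.10 ✓; ∠GAT = 105.0° ✓; |AT| = 16.50 ✓; ∠(AT, TW) = 90.00° ✓; |TW| = 21.80 ✓; ∠(TW, WZ) = 90.00° ✓; |WZ| = 14.20 ✓; ∠WZC = 55.50° ✓; |ZC| = 28.40 ✗.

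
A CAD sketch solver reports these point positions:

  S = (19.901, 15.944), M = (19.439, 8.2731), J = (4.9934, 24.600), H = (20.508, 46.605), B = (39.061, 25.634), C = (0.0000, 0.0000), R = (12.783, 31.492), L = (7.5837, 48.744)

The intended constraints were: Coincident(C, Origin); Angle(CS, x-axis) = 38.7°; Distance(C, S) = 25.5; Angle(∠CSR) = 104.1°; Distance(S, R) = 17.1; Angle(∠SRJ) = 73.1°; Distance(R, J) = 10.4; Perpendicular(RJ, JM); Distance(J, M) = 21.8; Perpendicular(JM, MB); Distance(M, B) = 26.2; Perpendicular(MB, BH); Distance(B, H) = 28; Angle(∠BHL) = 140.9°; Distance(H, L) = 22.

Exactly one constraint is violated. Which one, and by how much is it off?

Distance(H, L) = 22 — off by 8.90.

C = (0.00, 0.00) ✓; CS at 38.70° ✓; |CS| = 25.50 ✓; ∠CSR = 104.1° ✓; |SR| = 17.10 ✓; ∠SRJ = 73.10° ✓; |RJ| = 10.40 ✓; ∠(RJ, JM) = 90.00° ✓; |JM| = 21.80 ✓; ∠(JM, MB) = 90.00° ✓; |MB| = 26.20 ✓; ∠(MB, BH) = 90.00° ✓; |BH| = 28.00 ✓; ∠BHL = 140.9° ✓; |HL| = 13.10 ✗.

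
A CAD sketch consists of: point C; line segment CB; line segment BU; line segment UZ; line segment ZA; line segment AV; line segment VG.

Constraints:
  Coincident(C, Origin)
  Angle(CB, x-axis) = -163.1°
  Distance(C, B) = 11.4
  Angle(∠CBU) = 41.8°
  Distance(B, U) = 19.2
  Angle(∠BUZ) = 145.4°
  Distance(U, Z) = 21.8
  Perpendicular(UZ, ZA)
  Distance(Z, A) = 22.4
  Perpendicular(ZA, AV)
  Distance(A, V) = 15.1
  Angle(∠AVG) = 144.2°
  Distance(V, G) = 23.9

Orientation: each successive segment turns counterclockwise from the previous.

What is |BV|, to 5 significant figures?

25.271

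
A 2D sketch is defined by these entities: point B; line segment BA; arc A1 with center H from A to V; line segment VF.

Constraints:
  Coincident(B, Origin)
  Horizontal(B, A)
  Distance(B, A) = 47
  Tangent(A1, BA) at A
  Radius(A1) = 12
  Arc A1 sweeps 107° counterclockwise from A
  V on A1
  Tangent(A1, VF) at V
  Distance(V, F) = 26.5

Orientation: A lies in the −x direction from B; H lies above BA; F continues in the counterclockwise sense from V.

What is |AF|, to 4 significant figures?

41.02

On A1, A sits at bearing -90° from H; a 107° counterclockwise sweep puts V at bearing 17°, so V = H + 12.0·(cos 17°, sin 17°) = (-35.52, 15.51). Tangency of A1 to VF means the radius HV is perpendicular to VF, so VF runs along (−sin 17°, cos 17°); with |VF| = 26.5, F = (-43.27, 40.85). Then |AF| = |F − A| = 41.02.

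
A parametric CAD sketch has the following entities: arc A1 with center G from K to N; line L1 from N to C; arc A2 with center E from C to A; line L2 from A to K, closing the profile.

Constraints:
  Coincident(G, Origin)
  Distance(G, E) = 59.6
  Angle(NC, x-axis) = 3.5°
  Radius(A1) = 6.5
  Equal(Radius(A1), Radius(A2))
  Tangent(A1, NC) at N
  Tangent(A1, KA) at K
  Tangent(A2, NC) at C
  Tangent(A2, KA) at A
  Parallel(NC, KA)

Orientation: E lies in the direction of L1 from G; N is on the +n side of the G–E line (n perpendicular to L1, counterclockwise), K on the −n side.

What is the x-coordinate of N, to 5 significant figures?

-0.39682

The slot axis is L1's direction at 3.5°, so u = (cos 3.5°, sin 3.5°) = (0.99813, 0.061049) and n = (−sin 3.5°, cos 3.5°) = (-0.061049, 0.99813). G is at the origin and E lies 59.6 along u from G, so E = 59.6·u = (59.489, 3.6385). Tangency of A1 to both parallel lines with radius 6.5 puts N and K at G ± 6.5·n: N = (-0.39682, 6.4879), K = (0.39682, -6.4879). So N.x = -0.39682.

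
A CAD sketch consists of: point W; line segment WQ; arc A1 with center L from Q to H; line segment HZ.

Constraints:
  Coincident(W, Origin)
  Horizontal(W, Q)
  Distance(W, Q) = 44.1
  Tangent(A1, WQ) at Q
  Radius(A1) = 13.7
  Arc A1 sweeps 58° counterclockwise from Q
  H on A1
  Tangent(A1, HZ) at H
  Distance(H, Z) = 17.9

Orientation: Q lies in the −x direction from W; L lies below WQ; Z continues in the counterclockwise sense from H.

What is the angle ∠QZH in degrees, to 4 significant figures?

12.31°

On A1, Q sits at bearing 90° from L; a 58° counterclockwise sweep puts H at bearing 148°, so H = L + 13.7·(cos 148°, sin 148°) = (-55.72, -6.440). The tangent condition forces LH to be normal to HZ, so HZ runs along (−sin 148°, cos 148°); with |HZ| = 17.9, Z = (-65.20, -21.62). Then cos ∠QZH = ZQ·ZH / (|ZQ||ZH|), giving 12.31°.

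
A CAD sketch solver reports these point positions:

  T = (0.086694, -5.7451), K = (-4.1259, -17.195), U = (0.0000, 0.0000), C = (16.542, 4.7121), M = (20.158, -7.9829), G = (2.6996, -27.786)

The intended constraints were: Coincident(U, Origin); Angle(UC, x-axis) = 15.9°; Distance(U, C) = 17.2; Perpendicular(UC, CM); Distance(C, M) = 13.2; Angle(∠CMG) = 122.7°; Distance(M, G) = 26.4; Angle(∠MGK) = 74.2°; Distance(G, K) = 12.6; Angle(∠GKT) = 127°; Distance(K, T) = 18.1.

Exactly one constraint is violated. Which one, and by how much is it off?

Distance(K, T) = 18.1 — off by 5.90.

U = (0.00, 0.00) ✓; UC at 15.90° ✓; |UC| = 17.20 ✓; ∠(UC, CM) = 90.00° ✓; |CM| = 13.20 ✓; ∠CMG = 122.7° ✓; |MG| = 26.40 ✓; ∠MGK = 74.20° ✓; |GK| = 12.60 ✓; ∠GKT = 127.0° ✓; |KT| = 12.20 ✗.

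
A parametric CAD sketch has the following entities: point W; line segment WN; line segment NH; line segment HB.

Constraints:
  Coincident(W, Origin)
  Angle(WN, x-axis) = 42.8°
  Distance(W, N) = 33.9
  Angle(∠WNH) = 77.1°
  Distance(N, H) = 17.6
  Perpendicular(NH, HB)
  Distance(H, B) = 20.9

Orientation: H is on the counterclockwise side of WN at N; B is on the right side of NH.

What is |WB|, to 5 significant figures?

54.869

W is at the origin; WN runs at 42.8° with length 33.9, so N = 33.9·(cos 42.8°, sin 42.8°) = (24.873, 23.033). ∠WNH = 77.1°, so NH runs at 42.8° + (180° − 77.1°) = 145.70° from the x-axis; with |NH| = 17.6, H = N + 17.6·(cos 145.70°, sin 145.70°) = (10.334, 32.951). NH is perpendicular to HB; with |HB| = 20.9 on the right of NH, B = H + 20.9·(0.56353, 0.82610) = (22.112, 50.217). Then |WB| = |B − W| = 54.869.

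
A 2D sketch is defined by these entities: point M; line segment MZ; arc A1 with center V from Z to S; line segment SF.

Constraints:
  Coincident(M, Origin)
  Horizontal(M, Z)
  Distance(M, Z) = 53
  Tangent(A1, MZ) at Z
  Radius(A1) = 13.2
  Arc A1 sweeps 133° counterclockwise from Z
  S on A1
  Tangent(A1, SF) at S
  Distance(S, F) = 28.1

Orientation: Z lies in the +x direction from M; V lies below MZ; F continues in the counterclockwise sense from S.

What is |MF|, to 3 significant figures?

75.7

M is at the origin; MZ is horizontal with |MZ| = 53.0 and Z on the +x side, so Z = (53.0, 0.00). The tangent condition forces VZ to be normal to MZ, so V = Z + (0, -13.2) = (53.0, -13.2). On A1, Z sits at bearing 90° from V; a 133° counterclockwise sweep puts S at bearing 223°, so S = V + 13.2·(cos 223°, sin 223°) = (43.3, -22.2). Since A1 is tangent to SF there, VS ⟂ SF, so SF runs along (−sin 223°, cos 223°); with |SF| = 28.1, F = (62.5, -42.8). Then |MF| = |F − M| = 75.7.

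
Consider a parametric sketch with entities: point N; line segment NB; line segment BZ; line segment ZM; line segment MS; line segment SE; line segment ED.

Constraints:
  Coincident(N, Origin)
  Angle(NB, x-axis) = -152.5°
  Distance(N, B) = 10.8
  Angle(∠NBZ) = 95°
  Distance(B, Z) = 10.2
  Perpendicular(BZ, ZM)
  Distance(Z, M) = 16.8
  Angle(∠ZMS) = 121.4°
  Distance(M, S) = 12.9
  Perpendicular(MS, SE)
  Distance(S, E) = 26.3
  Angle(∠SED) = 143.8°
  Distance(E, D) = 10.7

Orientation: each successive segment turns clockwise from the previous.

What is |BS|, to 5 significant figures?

23.535

N is at the origin; NB runs at -152.5° with length 10.8, so B = (-9.5797, -4.9869). ∠NBZ = 95.0° gives BZ at 122.50° from the x-axis; with |BZ| = 10.2, Z = (-15.060, 3.6157). The perpendicularity gives ZM at right angles to BZ, so ZM runs at 32.500°; with |ZM| = 16.8, M = (-0.89120, 12.642). ∠ZMS = 121.4° gives MS at -26.100° from the x-axis; with |MS| = 12.9, S = (10.693, 6.9671). Then |BS| = |S − B| = 23.535.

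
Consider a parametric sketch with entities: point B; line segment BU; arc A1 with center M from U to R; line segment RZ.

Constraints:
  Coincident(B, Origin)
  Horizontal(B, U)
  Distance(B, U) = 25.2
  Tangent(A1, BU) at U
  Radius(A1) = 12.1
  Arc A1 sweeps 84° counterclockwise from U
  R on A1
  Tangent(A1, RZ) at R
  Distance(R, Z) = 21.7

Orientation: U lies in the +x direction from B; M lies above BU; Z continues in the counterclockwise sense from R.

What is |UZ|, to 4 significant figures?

35.43

B is at the origin; BU is horizontal with |BU| = 25.2 and U on the +x side, so U = (25.20, 0.000). A1 meets BU tangentially, so MU is at right angles to BU, so M = U + (0, 12.1) = (25.20, 12.10). On A1, U sits at bearing -90° from M; an 84° counterclockwise sweep puts R at bearing -6°, so R = M + 12.1·(cos -6°, sin -6°) = (37.23, 10.84). Tangency of A1 to RZ means the radius MR is perpendicular to RZ, so RZ runs along (−sin -6°, cos -6°); with |RZ| = 21.7, Z = (39.50, 32.42). Then |UZ| = |Z − U| = 35.43.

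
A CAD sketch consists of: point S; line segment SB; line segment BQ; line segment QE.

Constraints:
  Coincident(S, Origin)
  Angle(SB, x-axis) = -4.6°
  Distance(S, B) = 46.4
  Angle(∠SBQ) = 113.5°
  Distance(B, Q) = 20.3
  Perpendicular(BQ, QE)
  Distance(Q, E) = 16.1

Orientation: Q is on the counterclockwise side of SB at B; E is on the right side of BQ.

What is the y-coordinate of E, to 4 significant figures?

6.603

S is at the origin; SB runs at -4.6° with length 46.4, so B = 46.4·(cos -4.6°, sin -4.6°) = (46.25, -3.721). ∠SBQ = 113.5°, so BQ runs at -4.6° + (180° − 113.5°) = 61.90° from the x-axis; with |BQ| = 20.3, Q = B + 20.3·(cos 61.90°, sin 61.90°) = (55.81, 14.19). The perpendicularity gives QE at right angles to BQ; with |QE| = 16.1 on the right of BQ, E = Q + 16.1·(0.8821, -0.4710) = (70.01, 6.603). So E.y = 6.603.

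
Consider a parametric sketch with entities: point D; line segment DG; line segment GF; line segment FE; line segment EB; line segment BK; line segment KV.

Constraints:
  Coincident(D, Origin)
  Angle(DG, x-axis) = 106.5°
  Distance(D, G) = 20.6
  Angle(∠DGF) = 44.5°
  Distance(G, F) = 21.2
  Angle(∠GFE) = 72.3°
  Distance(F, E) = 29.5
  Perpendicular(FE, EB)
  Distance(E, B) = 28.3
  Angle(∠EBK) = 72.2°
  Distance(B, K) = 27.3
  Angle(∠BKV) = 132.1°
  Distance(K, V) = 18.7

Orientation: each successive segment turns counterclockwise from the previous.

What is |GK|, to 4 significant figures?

2.949

D is at the origin; DG runs at 106.5° with length 20.6, so G = (-5.851, 19.75). ∠DGF = 44.5° gives GF at -118.0° from the x-axis; with |GF| = 21.2, F = (-15.80, 1.033). ∠GFE = 72.3° gives FE at -10.30° from the x-axis; with |FE| = 29.5, E = (13.22, -4.241). FE is perpendicular to EB, so EB runs at 79.70°; with |EB| = 28.3, B = (18.28, 23.60). ∠EBK = 72.2° gives BK at -172.5° from the x-axis; with |BK| = 27.3, K = (-8.785, 20.04). Then |GK| = |K − G| = 2.949.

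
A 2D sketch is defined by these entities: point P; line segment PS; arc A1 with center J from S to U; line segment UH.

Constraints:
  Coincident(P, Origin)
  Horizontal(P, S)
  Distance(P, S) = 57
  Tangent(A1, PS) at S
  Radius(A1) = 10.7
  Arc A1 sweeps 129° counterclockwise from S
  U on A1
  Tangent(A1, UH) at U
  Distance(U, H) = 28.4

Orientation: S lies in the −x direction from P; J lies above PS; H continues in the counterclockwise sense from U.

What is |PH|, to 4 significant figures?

77.40

P is at the origin; PS is horizontal with |PS| = 57.0 and S on the −x side, so S = (-57.00, 0.000). A1 meets PS tangentially, so JS is at right angles to PS, so J = S + (0, 10.7) = (-57.00, 10.70). On A1, S sits at bearing -90° from J; a 129° counterclockwise sweep puts U at bearing 39°, so U = J + 10.7·(cos 39°, sin 39°) = (-48.68, 17.43). Since A1 is tangent to UH there, JU ⟂ UH, so UH runs along (−sin 39°, cos 39°); with |UH| = 28.4, H = (-66.56, 39.50). Then |PH| = |H − P| = 77.40.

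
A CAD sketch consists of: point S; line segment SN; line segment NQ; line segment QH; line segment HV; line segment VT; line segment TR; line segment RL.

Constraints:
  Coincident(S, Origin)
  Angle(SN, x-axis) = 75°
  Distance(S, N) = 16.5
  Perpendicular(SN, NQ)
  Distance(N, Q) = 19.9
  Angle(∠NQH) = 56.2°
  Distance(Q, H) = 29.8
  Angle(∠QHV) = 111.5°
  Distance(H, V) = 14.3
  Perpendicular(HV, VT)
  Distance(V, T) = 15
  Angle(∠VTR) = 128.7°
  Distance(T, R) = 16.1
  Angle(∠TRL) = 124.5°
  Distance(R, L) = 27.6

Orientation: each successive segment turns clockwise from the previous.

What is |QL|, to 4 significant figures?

17.40

∠VTR = 128.7° gives TR at 11.40° from the x-axis; with |TR| = 16.1, R = (11.03, 14.23). ∠TRL = 124.5° gives RL at -44.10° from the x-axis; with |RL| = 27.6, L = (30.85, -4.979). Then |QL| = |L − Q| = 17.40.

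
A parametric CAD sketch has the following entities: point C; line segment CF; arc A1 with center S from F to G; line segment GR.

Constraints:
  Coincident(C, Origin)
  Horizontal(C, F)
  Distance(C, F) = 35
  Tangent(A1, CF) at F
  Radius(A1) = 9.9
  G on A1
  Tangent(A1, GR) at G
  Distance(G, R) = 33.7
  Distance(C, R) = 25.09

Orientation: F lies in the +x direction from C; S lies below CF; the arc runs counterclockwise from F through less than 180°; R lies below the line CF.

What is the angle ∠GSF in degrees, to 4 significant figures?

41.62°

Checks: |SF| = 9.900 ✓; |SG| = 9.900 ✓; ∠(SG, GR) = 90.00° ✓; |GR| = 33.70 ✓; |CR| = 25.09 ✓.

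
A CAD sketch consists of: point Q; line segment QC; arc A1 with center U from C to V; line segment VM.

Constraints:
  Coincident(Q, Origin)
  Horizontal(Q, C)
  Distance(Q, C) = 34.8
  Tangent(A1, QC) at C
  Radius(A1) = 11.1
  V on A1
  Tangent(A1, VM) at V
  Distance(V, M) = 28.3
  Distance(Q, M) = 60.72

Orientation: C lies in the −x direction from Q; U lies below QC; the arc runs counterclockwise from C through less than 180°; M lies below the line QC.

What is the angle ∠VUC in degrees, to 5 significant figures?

89.071°

Checks: |UV| = 11.10 ✓; ∠(UV, VM) = 90.00° ✓; |VM| = 28.30 ✓; |QM| = 60.72 ✓.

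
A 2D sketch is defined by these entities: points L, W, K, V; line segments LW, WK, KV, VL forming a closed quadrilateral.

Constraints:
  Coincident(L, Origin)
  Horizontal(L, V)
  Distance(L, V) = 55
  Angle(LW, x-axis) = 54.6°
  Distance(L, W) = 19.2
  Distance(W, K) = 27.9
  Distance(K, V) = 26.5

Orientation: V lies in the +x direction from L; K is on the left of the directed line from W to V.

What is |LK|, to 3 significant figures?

43.8

Checks: |WK| = 27.90 ✓; |KV| = 26.50 ✓.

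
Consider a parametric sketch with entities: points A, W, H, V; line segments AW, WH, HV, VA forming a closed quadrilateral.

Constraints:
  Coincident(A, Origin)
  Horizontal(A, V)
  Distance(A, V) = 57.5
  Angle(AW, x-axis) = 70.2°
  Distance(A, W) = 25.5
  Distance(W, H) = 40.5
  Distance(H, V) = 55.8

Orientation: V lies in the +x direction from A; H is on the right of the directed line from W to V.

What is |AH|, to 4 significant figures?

16.77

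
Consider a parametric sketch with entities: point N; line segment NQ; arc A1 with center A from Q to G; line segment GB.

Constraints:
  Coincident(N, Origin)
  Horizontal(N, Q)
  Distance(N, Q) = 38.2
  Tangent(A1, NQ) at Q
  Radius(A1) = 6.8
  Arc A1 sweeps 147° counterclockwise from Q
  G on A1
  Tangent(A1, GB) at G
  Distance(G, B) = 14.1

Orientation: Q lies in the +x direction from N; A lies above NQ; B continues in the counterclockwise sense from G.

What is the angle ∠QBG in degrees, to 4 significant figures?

35.08°

On A1, Q sits at bearing -90° from A; a 147° counterclockwise sweep puts G at bearing 57°, so G = A + 6.8·(cos 57°, sin 57°) = (41.90, 12.50). The tangent condition forces AG to be normal to GB, so GB runs along (−sin 57°, cos 57°); with |GB| = 14.1, B = (30.08, 20.18). Then cos ∠QBG = BQ·BG / (|BQ||BG|), giving 35.08°.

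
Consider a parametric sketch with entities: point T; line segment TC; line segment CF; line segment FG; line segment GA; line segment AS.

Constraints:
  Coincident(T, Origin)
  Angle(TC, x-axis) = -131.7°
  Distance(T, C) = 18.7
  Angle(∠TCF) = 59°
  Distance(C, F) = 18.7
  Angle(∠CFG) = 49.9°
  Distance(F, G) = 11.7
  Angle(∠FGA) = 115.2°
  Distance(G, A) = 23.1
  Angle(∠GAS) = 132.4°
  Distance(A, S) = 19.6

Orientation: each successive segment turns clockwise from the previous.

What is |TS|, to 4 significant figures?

42.60

T is at the origin; TC runs at -131.7° with length 18.7, so C = (-12.44, -13.96). ∠TCF = 59.0° gives CF at 107.3° from the x-axis; with |CF| = 18.7, F = (-18.00, 3.892). ∠CFG = 49.9° gives FG at -22.80° from the x-axis; with |FG| = 11.7, G = (-7.215, -0.6420). ∠FGA = 115.2° gives GA at -87.60° from the x-axis; with |GA| = 23.1, A = (-6.248, -23.72). ∠GAS = 132.4° gives AS at -135.2° from the x-axis; with |AS| = 19.6, S = (-20.16, -37.53). Then |TS| = |S − T| = 42.60.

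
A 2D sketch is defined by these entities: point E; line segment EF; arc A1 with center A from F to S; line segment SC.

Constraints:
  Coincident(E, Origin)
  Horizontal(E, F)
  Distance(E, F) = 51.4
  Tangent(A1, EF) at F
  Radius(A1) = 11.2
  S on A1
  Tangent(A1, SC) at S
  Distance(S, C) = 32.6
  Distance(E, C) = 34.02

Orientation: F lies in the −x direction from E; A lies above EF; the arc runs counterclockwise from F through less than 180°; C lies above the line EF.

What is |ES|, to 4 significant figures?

43.46

Checks: E = (0.00, 0.00) ✓; |AS| = 11.20 ✓; ∠(AS, SC) = 90.00° ✓; |SC| = 32.60 ✓; |EC| = 34.02 ✓.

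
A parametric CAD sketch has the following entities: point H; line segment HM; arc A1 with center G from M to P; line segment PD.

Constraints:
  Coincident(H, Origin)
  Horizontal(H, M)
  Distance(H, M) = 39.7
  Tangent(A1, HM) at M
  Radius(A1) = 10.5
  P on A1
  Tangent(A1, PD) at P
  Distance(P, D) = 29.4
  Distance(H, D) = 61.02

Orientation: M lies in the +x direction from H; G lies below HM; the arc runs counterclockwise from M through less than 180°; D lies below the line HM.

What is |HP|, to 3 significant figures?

34.3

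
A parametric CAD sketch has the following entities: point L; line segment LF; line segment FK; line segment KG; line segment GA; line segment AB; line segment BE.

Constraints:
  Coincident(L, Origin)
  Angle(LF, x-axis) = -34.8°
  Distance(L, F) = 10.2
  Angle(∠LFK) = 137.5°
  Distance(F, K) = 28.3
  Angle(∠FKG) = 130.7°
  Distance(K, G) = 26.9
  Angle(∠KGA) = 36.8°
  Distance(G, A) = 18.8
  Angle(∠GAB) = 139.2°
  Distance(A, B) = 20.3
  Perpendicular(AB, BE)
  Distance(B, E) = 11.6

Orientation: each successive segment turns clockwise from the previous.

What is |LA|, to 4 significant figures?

36.26

L is at the origin; LF runs at -34.8° with length 10.2, so F = (8.376, -5.821). ∠LFK = 137.5° gives FK at -77.30° from the x-axis; with |FK| = 28.3, K = (14.60, -33.43). ∠FKG = 130.7° gives KG at -126.6° from the x-axis; with |KG| = 26.9, G = (-1.441, -55.02). ∠KGA = 36.8° gives GA at 90.20° from the x-axis; with |GA| = 18.8, A = (-1.507, -36.22). Then |LA| = |A − L| = 36.26.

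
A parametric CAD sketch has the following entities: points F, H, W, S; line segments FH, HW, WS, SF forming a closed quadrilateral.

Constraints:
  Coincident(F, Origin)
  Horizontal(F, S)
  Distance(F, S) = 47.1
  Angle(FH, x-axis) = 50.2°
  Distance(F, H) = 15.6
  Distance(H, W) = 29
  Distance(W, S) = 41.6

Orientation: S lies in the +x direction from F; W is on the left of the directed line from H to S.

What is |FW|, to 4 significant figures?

44.55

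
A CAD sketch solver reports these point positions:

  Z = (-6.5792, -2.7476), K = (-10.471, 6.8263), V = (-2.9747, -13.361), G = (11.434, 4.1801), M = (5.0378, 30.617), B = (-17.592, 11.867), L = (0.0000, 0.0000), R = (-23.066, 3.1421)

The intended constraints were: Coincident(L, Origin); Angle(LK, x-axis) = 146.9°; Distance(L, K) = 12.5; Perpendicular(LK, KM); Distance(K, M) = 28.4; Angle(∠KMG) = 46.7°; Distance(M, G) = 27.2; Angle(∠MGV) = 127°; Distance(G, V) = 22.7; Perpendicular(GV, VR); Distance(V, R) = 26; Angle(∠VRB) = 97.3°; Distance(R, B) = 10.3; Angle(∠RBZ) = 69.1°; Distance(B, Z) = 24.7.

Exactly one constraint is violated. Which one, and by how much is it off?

Distance(B, Z) = 24.7 — off by 6.40.

L = (0.00, 0.00) ✓; LK at 146.9° ✓; |LK| = 12.50 ✓; ∠(LK, KM) = 90.00° ✓; |KM| = 28.40 ✓; ∠KMG = 46.70° ✓; |MG| = 27.20 ✓; ∠MGV = 127.0° ✓; |GV| = 22.70 ✓; ∠(GV, VR) = 90.00° ✓; |VR| = 26.00 ✓; ∠VRB = 97.30° ✓; |RB| = 10.30 ✓; ∠RBZ = 69.10° ✓; |BZ| = 18.30 ✗.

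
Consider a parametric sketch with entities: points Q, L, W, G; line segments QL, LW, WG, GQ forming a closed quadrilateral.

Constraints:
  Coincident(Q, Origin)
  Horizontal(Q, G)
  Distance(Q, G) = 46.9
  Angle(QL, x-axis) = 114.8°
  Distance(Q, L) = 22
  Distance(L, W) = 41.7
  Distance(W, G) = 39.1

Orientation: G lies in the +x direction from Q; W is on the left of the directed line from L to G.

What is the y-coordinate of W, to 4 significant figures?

35.08

Checks: |LW| = 41.70 ✓; |WG| = 39.10 ✓.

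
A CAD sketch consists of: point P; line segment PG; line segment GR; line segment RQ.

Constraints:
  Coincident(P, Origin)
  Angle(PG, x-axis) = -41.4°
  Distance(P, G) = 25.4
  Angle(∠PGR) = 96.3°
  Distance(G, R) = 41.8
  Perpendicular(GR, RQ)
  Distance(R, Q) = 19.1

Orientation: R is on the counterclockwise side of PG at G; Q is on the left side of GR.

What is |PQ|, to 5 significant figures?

45.009

P is at the origin; PG runs at -41.4° with length 25.4, so G = 25.4·(cos -41.4°, sin -41.4°) = (19.053, -16.797). ∠PGR = 96.3°, so GR runs at -41.4° + (180° − 96.3°) = 42.300° from the x-axis; with |GR| = 41.8, R = G + 41.8·(cos 42.300°, sin 42.300°) = (49.969, 11.335). GR ⟂ RQ; with |RQ| = 19.1 on the left of GR, Q = R + 19.1·(-0.67301, 0.73963) = (37.115, 25.462). Then |PQ| = |Q − P| = 45.009.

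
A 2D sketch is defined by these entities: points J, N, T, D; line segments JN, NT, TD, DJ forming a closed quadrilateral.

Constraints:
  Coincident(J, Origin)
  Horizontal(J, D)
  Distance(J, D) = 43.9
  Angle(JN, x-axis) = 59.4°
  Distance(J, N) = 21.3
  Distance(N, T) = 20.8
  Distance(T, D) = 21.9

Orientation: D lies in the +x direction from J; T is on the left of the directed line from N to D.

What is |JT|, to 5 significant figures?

36.477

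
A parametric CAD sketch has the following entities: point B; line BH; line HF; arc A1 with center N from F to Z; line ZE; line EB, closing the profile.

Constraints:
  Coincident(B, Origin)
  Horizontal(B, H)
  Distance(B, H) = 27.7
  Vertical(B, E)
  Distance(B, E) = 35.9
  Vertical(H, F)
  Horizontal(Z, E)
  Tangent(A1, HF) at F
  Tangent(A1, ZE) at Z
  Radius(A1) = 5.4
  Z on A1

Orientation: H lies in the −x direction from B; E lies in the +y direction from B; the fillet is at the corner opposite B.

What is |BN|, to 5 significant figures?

37.783

B is at the origin; B and H share the same y with |BH| = 27.7 and H on the −x side, so H = (-27.700, 0.0000). BE is vertical with |BE| = 35.9 and E on the +y side, so E = (0.0000, 35.900). The virtual corner opposite B is at (-27.700, 35.900). Since A1 is tangent to HF there, NF ⟂ HF and the tangent condition forces NZ to be normal to ZE, with radius 5.4, so the center N sits 5.4 in from both sides at N = (-22.300, 30.500). Then |BN| = |N − B| = 37.783.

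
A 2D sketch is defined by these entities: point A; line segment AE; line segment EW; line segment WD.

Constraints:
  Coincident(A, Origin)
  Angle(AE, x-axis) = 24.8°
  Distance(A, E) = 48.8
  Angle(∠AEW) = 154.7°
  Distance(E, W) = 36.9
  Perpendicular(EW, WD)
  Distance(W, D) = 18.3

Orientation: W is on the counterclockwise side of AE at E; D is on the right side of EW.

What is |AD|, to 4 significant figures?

89.98

∠AEW = 154.7°, so EW runs at 24.8° + (180° − 154.7°) = 50.10° from the x-axis; with |EW| = 36.9, W = E + 36.9·(cos 50.10°, sin 50.10°) = (67.97, 48.78). EW ⟂ WD; with |WD| = 18.3 on the right of EW, D = W + 18.3·(0.7672, -0.6414) = (82.01, 37.04). Then |AD| = |D − A| = 89.98.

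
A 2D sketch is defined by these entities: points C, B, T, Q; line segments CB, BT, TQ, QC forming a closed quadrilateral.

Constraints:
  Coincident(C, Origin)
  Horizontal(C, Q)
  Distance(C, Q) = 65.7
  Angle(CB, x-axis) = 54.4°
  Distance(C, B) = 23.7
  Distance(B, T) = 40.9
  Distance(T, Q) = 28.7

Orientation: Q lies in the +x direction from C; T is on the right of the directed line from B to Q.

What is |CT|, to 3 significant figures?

41.6

Checks: |BT| = 40.90 ✓; |TQ| = 28.70 ✓.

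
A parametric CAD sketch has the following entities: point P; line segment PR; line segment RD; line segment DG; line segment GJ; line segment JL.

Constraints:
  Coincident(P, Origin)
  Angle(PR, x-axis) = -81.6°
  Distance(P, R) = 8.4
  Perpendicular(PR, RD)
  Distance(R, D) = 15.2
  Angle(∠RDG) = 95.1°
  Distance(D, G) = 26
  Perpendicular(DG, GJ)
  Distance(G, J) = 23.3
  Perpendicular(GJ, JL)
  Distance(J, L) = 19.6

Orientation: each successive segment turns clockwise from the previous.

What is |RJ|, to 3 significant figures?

28.5

∠RDG = 95.1° gives DG at 104° from the x-axis; with |DG| = 26.0, G = (-19.9, 14.8). The perpendicularity gives GJ at right angles to DG, so GJ runs at 13.5°; with |GJ| = 23.3, J = (2.78, 20.2). Then |RJ| = |J − R| = 28.5.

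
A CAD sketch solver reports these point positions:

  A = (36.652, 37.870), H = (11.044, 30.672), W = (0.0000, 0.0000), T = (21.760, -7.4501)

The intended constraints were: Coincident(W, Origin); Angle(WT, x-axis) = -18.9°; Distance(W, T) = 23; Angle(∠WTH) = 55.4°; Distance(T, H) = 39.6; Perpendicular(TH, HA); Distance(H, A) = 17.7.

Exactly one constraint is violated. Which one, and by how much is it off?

Distance(H, A) = 17.7 — off by 8.90.

W = (0.00, 0.00) ✓; WT at -18.90° ✓; |WT| = 23.00 ✓; ∠WTH = 55.40° ✓; |TH| = 39.60 ✓; ∠(TH, HA) = 90.00° ✓; |HA| = 26.60 ✗.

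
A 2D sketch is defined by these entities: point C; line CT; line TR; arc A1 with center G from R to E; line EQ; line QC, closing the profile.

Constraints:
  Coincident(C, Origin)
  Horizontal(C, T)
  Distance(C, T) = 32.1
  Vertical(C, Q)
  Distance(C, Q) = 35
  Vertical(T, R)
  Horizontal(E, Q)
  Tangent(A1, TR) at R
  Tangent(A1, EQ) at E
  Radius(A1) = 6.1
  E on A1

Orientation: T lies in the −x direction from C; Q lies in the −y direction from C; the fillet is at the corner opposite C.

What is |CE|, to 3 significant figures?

43.6

The virtual corner opposite C is at (-32.1, -35.0). Tangency of A1 to TR means the radius GR is perpendicular to TR and since A1 is tangent to EQ there, GE ⟂ EQ, with radius 6.1, so the center G sits 6.1 in from both sides at G = (-26.0, -28.9). That places the tangent points at R = (-32.1, -28.9) on TR and E = (-26.0, -35.0) on EQ. Then |CE| = |E − C| = 43.6.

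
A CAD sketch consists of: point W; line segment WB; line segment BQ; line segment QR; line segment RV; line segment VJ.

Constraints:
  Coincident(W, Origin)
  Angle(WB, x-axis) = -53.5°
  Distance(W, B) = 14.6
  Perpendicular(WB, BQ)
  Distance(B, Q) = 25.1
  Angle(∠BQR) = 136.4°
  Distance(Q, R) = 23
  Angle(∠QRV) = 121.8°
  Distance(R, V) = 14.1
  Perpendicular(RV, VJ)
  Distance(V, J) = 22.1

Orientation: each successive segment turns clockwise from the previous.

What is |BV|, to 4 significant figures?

48.90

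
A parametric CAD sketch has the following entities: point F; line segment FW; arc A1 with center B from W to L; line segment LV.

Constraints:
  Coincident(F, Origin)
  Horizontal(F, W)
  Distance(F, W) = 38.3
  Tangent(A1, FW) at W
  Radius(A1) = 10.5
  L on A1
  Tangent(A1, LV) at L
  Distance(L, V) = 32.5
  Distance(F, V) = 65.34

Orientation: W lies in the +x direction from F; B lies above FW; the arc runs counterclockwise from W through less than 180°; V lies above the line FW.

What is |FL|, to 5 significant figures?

49.878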